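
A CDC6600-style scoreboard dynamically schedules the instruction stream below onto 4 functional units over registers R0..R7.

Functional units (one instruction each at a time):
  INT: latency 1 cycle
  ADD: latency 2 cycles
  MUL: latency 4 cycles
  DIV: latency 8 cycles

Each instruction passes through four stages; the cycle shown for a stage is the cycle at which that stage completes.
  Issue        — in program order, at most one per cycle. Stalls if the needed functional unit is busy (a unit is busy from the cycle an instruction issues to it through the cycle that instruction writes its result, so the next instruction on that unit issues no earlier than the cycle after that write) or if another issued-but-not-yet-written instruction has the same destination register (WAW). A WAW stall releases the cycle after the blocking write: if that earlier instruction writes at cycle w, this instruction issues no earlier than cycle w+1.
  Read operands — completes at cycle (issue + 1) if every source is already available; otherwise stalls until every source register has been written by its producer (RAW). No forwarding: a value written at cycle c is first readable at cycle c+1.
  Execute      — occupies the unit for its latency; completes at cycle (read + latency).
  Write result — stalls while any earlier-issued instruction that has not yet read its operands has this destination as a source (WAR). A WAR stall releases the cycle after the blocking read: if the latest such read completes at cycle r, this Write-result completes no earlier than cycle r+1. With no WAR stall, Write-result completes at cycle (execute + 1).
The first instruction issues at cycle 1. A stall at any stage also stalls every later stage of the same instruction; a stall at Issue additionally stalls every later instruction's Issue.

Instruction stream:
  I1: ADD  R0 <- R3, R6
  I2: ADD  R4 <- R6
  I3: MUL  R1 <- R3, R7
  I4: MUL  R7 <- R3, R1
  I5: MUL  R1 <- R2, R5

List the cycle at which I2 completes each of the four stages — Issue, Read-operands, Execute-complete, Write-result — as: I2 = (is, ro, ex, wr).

I1: IS=1 RO=2 EX=4 WR=5
I2: IS=6 RO=7 EX=9 WR=10  [struct: ADD busy until I1 writes@5]
I3: IS=7 RO=8 EX=12 WR=13
I4: IS=14 RO=15 EX=19 WR=20  [struct: MUL busy until I3 writes@13]
I5: IS=21 RO=22 EX=26 WR=27  [struct: MUL busy until I4 writes@20]

I2 = (6, 7, 9, 10)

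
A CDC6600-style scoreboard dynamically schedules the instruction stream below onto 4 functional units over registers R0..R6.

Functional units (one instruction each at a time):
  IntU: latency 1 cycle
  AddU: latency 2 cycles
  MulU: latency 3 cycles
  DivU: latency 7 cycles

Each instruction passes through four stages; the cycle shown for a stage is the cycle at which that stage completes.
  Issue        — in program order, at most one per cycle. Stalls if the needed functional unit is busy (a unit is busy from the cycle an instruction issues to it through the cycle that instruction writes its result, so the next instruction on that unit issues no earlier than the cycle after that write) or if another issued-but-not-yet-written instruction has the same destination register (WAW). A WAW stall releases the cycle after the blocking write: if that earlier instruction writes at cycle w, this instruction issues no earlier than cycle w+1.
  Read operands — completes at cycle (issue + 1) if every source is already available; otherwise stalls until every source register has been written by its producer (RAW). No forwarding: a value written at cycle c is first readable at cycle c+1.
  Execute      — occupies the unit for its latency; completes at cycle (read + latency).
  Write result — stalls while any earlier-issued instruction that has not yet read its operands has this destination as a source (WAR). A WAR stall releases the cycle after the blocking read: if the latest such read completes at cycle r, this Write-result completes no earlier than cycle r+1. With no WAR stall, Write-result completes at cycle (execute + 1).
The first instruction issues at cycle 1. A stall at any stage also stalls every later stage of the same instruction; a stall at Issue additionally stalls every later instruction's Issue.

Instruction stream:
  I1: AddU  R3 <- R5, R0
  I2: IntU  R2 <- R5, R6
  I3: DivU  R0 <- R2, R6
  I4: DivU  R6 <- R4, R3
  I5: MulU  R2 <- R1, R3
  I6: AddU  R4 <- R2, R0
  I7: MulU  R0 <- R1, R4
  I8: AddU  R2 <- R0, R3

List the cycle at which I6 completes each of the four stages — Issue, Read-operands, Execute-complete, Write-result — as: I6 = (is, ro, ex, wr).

I6 = (17, 22, 24, 25)

cycle 1: I1→AddU
cycle 2: I1 RO; I2→IntU
cycle 3: I2 RO; I3→DivU
cycle 4: I1 EX; I2 EX
cycle 5: I1 WR R3; I2 WR R2
cycle 6: I3 RO
cycle 13: I3 EX
cycle 14: I3 WR R0
cycle 15: I4→DivU
cycle 16: I4 RO; I5→MulU
cycle 17: I5 RO; I6→AddU
cycle 20: I5 EX
cycle 21: I5 WR R2
cycle 22: I6 RO; I7→MulU
cycle 23: I4 EX
cycle 24: I4 WR R6; I6 EX
cycle 25: I6 WR R4
cycle 26: I7 RO; I8→AddU
cycle 29: I7 EX
cycle 30: I7 WR R0
cycle 31: I8 RO
cycle 33: I8 EX
cycle 34: I8 WR R2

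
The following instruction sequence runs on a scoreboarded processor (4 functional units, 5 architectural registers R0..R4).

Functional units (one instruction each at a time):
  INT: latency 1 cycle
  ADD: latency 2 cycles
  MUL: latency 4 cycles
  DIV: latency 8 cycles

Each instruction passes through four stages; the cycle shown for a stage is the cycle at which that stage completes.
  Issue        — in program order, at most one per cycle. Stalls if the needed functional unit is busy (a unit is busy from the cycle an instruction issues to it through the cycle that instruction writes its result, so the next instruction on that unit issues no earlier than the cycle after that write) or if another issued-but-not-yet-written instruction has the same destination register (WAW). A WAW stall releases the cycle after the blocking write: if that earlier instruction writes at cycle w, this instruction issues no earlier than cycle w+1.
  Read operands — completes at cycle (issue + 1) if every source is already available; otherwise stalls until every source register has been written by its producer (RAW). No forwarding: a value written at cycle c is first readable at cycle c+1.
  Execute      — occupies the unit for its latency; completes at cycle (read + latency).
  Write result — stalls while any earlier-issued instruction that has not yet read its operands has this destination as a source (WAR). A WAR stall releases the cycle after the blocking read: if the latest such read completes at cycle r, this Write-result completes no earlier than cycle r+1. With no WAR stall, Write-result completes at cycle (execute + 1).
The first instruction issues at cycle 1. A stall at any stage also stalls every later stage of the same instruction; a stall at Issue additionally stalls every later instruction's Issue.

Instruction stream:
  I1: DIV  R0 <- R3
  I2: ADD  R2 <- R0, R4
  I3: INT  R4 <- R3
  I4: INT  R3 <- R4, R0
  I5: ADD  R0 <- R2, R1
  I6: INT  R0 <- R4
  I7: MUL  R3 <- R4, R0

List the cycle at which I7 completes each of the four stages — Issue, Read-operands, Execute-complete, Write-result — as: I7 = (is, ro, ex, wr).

I7 = (22, 25, 29, 30)

I1  is:1  ro:2  ex:10  wr:11
I2  is:2  ro:12  ex:14  wr:15  — RAW R0: wait I1 write@11
I3  is:3  ro:4  ex:5  wr:13  — WAR R4: wait I2 read@12
I4  is:14  ro:15  ex:16  wr:17  — struct: INT busy until I3 writes@13
I5  is:16  ro:17  ex:19  wr:20  — struct: ADD busy until I2 writes@15
I6  is:21  ro:22  ex:23  wr:24  — WAW R0: wait I5 write@20
I7  is:22  ro:25  ex:29  wr:30  — RAW R0: wait I6 write@24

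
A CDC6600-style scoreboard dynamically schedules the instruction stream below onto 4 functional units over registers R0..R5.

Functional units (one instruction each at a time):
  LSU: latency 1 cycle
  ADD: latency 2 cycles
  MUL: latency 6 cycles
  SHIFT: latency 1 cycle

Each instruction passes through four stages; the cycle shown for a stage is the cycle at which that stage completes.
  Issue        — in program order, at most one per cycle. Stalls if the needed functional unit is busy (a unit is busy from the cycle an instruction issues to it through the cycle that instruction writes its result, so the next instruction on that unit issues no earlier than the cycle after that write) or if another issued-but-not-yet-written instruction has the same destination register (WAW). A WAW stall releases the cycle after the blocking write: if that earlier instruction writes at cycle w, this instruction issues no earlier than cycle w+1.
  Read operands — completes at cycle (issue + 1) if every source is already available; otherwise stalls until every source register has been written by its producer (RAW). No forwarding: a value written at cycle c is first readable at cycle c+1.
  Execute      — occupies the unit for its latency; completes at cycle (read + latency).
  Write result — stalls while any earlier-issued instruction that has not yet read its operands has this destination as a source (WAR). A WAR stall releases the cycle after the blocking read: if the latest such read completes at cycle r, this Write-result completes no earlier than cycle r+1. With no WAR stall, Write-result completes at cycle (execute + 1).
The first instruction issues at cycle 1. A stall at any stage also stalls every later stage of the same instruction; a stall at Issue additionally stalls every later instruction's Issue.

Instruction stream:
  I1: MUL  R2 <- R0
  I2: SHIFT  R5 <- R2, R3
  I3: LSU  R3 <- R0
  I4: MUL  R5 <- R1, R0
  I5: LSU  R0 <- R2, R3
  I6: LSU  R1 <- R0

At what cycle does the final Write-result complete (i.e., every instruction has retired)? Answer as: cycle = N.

cycle = 21

1) issue 1, read 2, done 8, write 9
2) issue 2, read 10, done 11, write 12  <RAW R2: wait I1 write@9>
3) issue 3, read 4, done 5, write 11  <WAR R3: wait I2 read@10>
4) issue 13, read 14, done 20, write 21  <WAW R5: wait I2 write@12>
5) issue 14, read 15, done 16, write 17
6) issue 18, read 19, done 20, write 21  <struct: LSU busy until I5 writes@17>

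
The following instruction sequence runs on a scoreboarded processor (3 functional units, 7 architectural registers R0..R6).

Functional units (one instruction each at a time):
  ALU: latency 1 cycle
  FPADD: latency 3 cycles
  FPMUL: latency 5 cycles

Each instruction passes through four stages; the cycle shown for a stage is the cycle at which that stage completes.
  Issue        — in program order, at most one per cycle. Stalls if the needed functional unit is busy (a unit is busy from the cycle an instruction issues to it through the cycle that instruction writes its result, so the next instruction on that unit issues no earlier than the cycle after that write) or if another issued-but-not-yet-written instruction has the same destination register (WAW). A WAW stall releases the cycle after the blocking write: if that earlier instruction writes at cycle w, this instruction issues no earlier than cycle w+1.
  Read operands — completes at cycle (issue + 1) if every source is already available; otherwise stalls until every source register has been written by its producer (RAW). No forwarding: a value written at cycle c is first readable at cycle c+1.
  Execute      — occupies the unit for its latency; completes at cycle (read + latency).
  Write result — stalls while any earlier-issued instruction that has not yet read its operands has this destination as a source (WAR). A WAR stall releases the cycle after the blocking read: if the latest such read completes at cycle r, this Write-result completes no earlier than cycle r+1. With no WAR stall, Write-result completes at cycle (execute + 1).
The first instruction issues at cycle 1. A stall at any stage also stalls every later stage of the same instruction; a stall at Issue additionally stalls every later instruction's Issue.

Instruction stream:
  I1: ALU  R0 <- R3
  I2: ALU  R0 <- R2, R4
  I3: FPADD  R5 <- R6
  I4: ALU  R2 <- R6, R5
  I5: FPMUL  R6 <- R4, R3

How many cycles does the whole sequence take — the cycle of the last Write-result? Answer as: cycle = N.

[1] I1 dispatched to ALU
[2] I1 operands ready
[3] I1 complete
[4] R0←I1
[5] I2 dispatched to ALU
[6] I2 operands ready | I3 dispatched to FPADD
[7] I2 complete | I3 operands ready
[8] R0←I2
[9] I4 dispatched to ALU
[10] I3 complete | I5 dispatched to FPMUL
[11] R5←I3 | I5 operands ready
[12] I4 operands ready
[13] I4 complete
[14] R2←I4
[16] I5 complete
[17] R6←I5

cycle = 17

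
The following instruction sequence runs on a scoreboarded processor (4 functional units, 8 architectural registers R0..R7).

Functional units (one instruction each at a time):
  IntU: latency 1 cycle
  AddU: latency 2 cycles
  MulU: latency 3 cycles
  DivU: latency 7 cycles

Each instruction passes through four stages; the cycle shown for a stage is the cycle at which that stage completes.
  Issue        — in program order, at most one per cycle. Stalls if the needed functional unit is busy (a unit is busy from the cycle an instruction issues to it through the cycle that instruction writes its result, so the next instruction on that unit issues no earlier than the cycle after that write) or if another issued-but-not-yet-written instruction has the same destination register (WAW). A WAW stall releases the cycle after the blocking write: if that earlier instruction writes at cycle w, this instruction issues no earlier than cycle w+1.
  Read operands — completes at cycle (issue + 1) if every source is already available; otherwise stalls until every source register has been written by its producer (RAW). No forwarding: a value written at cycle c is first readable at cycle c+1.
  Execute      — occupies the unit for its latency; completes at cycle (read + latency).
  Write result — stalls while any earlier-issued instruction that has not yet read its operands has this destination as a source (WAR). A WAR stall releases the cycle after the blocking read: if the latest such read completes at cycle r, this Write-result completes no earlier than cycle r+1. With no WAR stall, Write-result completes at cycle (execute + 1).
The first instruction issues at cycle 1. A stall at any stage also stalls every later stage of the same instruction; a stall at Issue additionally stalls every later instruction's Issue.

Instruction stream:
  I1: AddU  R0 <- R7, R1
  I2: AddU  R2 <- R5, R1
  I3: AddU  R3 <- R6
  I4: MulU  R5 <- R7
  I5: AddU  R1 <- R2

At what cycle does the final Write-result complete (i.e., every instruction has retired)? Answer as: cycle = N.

cycle = 20

t=1  I1→AddU
t=2  I1 RO
t=4  I1 EX
t=5  I1 WR R0
t=6  I2→AddU
t=7  I2 RO
t=9  I2 EX
t=10  I2 WR R2
t=11  I3→AddU
t=12  I3 RO | I4→MulU
t=13  I4 RO
t=14  I3 EX
t=15  I3 WR R3
t=16  I4 EX | I5→AddU
t=17  I4 WR R5 | I5 RO
t=19  I5 EX
t=20  I5 WR R1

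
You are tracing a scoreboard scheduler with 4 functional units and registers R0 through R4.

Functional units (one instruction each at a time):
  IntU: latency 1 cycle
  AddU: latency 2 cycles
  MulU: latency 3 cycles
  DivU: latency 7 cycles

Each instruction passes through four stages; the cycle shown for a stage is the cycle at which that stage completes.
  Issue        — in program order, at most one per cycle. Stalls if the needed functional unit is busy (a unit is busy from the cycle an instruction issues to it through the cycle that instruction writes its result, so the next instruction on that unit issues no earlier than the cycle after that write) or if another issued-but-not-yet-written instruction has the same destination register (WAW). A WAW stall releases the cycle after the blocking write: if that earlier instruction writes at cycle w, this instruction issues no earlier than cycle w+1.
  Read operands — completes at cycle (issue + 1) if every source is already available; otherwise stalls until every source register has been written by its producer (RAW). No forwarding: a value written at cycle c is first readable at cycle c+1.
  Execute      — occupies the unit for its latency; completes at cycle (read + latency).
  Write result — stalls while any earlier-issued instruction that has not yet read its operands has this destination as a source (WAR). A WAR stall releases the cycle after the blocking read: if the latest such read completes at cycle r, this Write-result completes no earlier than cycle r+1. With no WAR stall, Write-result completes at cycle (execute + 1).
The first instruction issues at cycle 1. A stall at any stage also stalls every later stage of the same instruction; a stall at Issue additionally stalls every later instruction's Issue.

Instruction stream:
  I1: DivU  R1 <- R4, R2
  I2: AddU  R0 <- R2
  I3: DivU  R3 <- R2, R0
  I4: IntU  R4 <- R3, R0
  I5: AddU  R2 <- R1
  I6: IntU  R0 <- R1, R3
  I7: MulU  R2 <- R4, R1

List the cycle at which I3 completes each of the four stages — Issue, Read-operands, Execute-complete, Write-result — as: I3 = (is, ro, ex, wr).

I3 = (11, 12, 19, 20)

t=1  I1 dispatched to DivU
t=2  I1 operands ready · I2 dispatched to AddU
t=3  I2 operands ready
t=5  I2 complete
t=6  R0←I2
t=9  I1 complete
t=10  R1←I1
t=11  I3 dispatched to DivU
t=12  I3 operands ready · I4 dispatched to IntU
t=13  I5 dispatched to AddU
t=14  I5 operands ready
t=16  I5 complete
t=17  R2←I5
t=19  I3 complete
t=20  R3←I3
t=21  I4 operands ready
t=22  I4 complete
t=23  R4←I4
t=24  I6 dispatched to IntU
t=25  I6 operands ready · I7 dispatched to MulU
t=26  I6 complete · I7 operands ready
t=27  R0←I6
t=29  I7 complete
t=30  R2←I7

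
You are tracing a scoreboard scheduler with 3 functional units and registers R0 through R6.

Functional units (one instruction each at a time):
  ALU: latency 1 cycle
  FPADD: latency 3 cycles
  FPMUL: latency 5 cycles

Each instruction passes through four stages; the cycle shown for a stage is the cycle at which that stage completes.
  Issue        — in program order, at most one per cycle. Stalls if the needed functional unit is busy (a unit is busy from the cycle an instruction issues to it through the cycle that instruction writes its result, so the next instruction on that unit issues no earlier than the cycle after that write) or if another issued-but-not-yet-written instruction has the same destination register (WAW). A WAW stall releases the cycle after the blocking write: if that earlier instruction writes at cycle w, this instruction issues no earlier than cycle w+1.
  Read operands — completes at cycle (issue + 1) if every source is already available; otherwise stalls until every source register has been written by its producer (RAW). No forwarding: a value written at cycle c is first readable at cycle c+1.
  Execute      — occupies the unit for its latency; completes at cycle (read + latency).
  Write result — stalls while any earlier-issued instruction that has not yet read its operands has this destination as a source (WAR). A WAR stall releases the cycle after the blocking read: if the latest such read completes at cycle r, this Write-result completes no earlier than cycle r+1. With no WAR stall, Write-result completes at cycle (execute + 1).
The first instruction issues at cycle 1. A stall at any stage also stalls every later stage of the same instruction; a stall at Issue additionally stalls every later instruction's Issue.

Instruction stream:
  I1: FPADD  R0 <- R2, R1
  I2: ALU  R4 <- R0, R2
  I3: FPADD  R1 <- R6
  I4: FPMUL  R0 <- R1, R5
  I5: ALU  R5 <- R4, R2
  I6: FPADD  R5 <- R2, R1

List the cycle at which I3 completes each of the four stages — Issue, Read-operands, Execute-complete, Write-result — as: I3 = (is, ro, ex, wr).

[I1] 1/2/5/6
[I2] 2/7/8/9  (RAW R0: wait I1 write@6)
[I3] 7/8/11/12  (struct: FPADD busy until I1 writes@6)
[I4] 8/13/18/19  (RAW R1: wait I3 write@12)
[I5] 10/11/12/14  (struct: ALU busy until I2 writes@9; WAR R5: wait I4 read@13)
[I6] 15/16/19/20  (WAW R5: wait I5 write@14)

I3 = (7, 8, 11, 12)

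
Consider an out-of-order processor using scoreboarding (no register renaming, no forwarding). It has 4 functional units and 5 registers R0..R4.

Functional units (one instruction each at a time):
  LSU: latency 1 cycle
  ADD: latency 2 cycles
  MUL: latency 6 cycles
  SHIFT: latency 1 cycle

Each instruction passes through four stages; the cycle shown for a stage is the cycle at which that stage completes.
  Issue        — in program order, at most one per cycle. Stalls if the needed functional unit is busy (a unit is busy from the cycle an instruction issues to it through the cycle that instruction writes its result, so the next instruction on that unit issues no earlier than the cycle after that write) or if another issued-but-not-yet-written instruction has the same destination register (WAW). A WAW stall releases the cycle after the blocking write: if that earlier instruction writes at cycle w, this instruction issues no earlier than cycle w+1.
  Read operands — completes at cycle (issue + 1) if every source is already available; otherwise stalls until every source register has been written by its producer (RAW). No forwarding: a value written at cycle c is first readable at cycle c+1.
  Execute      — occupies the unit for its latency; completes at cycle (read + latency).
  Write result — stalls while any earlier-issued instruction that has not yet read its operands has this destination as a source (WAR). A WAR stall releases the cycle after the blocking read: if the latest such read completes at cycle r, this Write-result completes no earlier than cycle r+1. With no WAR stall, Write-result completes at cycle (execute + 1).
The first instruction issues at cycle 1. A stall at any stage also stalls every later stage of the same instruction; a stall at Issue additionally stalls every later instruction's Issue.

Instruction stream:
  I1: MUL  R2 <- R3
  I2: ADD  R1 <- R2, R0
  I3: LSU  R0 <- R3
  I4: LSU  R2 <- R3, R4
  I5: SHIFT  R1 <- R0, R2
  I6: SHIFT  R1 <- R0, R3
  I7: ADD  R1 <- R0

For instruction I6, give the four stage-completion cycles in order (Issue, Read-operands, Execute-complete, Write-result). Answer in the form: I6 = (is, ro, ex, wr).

I6 = (19, 20, 21, 22)

c1: issue I1 (MUL)
c2: I1 read-ops | issue I2 (ADD)
c3: issue I3 (LSU)
c4: I3 read-ops
c5: I3 finished on LSU
c8: I1 finished on MUL
c9: I1→R2
c10: I2 read-ops
c11: I3→R0
c12: I2 finished on ADD | issue I4 (LSU)
c13: I2→R1 | I4 read-ops
c14: I4 finished on LSU | issue I5 (SHIFT)
c15: I4→R2
c16: I5 read-ops
c17: I5 finished on SHIFT
c18: I5→R1
c19: issue I6 (SHIFT)
c20: I6 read-ops
c21: I6 finished on SHIFT
c22: I6→R1
c23: issue I7 (ADD)
c24: I7 read-ops
c26: I7 finished on ADD
c27: I7→R1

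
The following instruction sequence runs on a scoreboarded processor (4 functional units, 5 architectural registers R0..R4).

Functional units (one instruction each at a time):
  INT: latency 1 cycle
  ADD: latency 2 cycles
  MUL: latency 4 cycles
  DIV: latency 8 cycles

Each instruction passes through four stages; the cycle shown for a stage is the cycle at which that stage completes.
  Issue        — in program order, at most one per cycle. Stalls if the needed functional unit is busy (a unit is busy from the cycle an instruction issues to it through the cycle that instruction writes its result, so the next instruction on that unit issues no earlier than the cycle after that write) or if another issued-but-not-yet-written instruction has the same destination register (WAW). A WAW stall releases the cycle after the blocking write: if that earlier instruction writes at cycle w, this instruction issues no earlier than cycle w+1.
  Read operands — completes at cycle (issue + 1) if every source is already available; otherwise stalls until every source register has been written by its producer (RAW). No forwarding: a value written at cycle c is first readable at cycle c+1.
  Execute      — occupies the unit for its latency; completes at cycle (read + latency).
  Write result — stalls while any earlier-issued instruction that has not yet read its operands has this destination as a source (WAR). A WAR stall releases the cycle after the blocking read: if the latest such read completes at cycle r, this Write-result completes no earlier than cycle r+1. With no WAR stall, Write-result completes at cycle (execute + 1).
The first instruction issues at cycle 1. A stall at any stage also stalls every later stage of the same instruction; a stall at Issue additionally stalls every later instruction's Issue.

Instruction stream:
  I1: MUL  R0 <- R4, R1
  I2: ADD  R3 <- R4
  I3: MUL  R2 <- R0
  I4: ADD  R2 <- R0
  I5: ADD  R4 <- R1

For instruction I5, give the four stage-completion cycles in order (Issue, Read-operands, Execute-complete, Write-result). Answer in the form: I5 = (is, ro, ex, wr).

I5 = (20, 21, 23, 24)

t=1  I1 dispatched to MUL
t=2  I1 operands ready · I2 dispatched to ADD
t=3  I2 operands ready
t=5  I2 complete
t=6  I1 complete · R3←I2
t=7  R0←I1
t=8  I3 dispatched to MUL
t=9  I3 operands ready
t=13  I3 complete
t=14  R2←I3
t=15  I4 dispatched to ADD
t=16  I4 operands ready
t=18  I4 complete
t=19  R2←I4
t=20  I5 dispatched to ADD
t=21  I5 operands ready
t=23  I5 complete
t=24  R4←I5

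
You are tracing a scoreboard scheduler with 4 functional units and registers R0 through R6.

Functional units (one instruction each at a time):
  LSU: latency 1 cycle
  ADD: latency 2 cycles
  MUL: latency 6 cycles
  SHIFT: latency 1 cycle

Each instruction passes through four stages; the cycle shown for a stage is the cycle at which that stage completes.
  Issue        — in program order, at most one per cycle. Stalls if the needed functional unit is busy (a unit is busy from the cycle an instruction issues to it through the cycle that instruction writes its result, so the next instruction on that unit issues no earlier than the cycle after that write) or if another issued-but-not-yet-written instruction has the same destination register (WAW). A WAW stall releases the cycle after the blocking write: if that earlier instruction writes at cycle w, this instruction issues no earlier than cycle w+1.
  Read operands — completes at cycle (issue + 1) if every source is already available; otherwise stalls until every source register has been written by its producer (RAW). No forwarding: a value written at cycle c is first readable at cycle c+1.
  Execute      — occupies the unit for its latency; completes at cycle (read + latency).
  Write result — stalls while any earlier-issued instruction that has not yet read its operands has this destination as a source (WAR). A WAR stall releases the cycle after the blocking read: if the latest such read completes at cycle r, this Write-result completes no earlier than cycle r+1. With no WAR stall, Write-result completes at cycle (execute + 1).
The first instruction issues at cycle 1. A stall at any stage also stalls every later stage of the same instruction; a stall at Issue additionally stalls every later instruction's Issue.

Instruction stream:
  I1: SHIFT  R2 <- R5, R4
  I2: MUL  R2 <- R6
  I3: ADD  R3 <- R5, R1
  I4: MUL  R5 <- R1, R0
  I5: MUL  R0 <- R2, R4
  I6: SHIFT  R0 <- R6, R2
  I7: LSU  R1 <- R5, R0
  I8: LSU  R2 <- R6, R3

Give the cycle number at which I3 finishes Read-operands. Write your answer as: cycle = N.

cycle = 7

cycle 1: I1 dispatched to SHIFT
cycle 2: I1 operands ready
cycle 3: I1 complete
cycle 4: R2←I1
cycle 5: I2 dispatched to MUL
cycle 6: I2 operands ready, I3 dispatched to ADD
cycle 7: I3 operands ready
cycle 9: I3 complete
cycle 10: R3←I3
cycle 12: I2 complete
cycle 13: R2←I2
cycle 14: I4 dispatched to MUL
cycle 15: I4 operands ready
cycle 21: I4 complete
cycle 22: R5←I4
cycle 23: I5 dispatched to MUL
cycle 24: I5 operands ready
cycle 30: I5 complete
cycle 31: R0←I5
cycle 32: I6 dispatched to SHIFT
cycle 33: I6 operands ready, I7 dispatched to LSU
cycle 34: I6 complete
cycle 35: R0←I6
cycle 36: I7 operands ready
cycle 37: I7 complete
cycle 38: R1←I7
cycle 39: I8 dispatched to LSU
cycle 40: I8 operands ready
cycle 41: I8 complete
cycle 42: R2←I8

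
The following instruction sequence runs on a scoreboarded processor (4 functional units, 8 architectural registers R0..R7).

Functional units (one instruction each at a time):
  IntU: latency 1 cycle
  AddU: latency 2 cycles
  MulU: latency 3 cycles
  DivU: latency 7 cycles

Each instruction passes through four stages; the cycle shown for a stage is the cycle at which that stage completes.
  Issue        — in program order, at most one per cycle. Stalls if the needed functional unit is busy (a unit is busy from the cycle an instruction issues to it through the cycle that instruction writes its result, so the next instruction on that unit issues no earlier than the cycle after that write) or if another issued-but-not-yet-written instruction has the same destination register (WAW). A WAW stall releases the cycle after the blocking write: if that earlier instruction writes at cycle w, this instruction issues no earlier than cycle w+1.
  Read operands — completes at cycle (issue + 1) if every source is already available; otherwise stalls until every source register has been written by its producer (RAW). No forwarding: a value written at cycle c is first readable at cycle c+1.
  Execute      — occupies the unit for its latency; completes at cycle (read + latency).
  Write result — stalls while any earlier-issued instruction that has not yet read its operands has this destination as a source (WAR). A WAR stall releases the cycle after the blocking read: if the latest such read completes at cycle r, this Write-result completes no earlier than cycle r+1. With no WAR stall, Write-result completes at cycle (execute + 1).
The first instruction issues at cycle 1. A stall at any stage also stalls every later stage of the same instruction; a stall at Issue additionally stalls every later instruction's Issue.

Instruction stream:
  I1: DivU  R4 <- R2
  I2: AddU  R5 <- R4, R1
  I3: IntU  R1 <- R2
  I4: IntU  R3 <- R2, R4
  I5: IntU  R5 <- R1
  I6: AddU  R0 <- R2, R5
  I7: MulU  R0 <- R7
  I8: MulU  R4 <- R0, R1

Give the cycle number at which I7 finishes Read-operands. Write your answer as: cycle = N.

cycle = 26

t=1  I1 dispatched to DivU
t=2  I1 operands ready · I2 dispatched to AddU
t=3  I3 dispatched to IntU
t=4  I3 operands ready
t=5  I3 complete
t=9  I1 complete
t=10  R4←I1
t=11  I2 operands ready
t=12  R1←I3
t=13  I2 complete · I4 dispatched to IntU
t=14  R5←I2 · I4 operands ready
t=15  I4 complete
t=16  R3←I4
t=17  I5 dispatched to IntU
t=18  I5 operands ready · I6 dispatched to AddU
t=19  I5 complete
t=20  R5←I5
t=21  I6 operands ready
t=23  I6 complete
t=24  R0←I6
t=25  I7 dispatched to MulU
t=26  I7 operands ready
t=29  I7 complete
t=30  R0←I7
t=31  I8 dispatched to MulU
t=32  I8 operands ready
t=35  I8 complete
t=36  R4←I8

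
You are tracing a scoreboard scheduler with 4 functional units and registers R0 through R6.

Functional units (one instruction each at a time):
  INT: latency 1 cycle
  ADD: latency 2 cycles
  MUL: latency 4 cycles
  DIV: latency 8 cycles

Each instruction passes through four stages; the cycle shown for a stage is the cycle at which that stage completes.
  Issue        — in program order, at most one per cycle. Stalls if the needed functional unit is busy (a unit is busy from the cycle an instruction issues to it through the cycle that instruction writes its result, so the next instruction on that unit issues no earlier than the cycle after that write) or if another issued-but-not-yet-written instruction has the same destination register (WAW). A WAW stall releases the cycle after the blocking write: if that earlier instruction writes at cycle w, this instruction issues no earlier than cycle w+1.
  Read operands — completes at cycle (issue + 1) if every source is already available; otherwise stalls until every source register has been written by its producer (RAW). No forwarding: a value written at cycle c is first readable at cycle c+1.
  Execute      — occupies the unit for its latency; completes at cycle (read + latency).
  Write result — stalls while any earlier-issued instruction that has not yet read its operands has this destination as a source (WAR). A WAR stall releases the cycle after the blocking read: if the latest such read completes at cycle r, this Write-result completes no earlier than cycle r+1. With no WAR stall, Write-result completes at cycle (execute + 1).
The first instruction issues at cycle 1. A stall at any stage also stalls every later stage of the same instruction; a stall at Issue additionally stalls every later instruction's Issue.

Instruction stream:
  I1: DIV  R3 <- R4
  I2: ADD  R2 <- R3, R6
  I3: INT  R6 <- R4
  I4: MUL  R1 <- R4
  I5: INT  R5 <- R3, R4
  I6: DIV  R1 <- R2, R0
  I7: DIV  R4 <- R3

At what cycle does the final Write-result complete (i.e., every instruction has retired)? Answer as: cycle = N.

[1] issue I1 (DIV)
[2] I1 read-ops | issue I2 (ADD)
[3] issue I3 (INT)
[4] I3 read-ops | issue I4 (MUL)
[5] I3 finished on INT | I4 read-ops
[9] I4 finished on MUL
[10] I1 finished on DIV | I4→R1
[11] I1→R3
[12] I2 read-ops
[13] I3→R6
[14] I2 finished on ADD | issue I5 (INT)
[15] I2→R2 | I5 read-ops | issue I6 (DIV)
[16] I5 finished on INT | I6 read-ops
[17] I5→R5
[24] I6 finished on DIV
[25] I6→R1
[26] issue I7 (DIV)
[27] I7 read-ops
[35] I7 finished on DIV
[36] I7→R4

cycle = 36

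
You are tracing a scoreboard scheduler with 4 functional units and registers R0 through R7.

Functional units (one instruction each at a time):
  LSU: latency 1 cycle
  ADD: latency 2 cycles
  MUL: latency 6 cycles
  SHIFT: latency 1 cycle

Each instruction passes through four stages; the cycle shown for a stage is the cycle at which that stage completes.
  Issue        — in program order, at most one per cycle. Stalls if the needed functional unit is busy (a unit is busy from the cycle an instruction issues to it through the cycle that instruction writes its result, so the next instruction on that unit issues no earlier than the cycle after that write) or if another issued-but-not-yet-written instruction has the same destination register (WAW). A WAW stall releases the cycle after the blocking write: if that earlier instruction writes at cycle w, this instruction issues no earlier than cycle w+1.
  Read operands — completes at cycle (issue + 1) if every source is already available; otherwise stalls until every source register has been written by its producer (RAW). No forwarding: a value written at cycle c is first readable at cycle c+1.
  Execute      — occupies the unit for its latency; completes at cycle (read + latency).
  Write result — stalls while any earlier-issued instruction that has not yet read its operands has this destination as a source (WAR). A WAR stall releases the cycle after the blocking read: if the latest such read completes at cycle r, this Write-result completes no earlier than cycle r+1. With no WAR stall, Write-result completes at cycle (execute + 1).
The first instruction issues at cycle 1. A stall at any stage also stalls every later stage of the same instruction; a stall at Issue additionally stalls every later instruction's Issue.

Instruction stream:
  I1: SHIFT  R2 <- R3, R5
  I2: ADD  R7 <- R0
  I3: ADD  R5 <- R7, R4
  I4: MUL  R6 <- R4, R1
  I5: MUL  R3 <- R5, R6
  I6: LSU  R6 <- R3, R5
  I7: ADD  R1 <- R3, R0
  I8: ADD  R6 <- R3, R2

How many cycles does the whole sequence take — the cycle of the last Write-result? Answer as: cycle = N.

cycle = 34

I1  is:1  ro:2  ex:3  wr:4
I2  is:2  ro:3  ex:5  wr:6
I3  is:7  ro:8  ex:10  wr:11  — struct: ADD busy until I2 writes@6
I4  is:8  ro:9  ex:15  wr:16
I5  is:17  ro:18  ex:24  wr:25  — struct: MUL busy until I4 writes@16
I6  is:18  ro:26  ex:27  wr:28  — RAW R3: wait I5 write@25
I7  is:19  ro:26  ex:28  wr:29  — RAW R3: wait I5 write@25
I8  is:30  ro:31  ex:33  wr:34  — struct: ADD busy until I7 writes@29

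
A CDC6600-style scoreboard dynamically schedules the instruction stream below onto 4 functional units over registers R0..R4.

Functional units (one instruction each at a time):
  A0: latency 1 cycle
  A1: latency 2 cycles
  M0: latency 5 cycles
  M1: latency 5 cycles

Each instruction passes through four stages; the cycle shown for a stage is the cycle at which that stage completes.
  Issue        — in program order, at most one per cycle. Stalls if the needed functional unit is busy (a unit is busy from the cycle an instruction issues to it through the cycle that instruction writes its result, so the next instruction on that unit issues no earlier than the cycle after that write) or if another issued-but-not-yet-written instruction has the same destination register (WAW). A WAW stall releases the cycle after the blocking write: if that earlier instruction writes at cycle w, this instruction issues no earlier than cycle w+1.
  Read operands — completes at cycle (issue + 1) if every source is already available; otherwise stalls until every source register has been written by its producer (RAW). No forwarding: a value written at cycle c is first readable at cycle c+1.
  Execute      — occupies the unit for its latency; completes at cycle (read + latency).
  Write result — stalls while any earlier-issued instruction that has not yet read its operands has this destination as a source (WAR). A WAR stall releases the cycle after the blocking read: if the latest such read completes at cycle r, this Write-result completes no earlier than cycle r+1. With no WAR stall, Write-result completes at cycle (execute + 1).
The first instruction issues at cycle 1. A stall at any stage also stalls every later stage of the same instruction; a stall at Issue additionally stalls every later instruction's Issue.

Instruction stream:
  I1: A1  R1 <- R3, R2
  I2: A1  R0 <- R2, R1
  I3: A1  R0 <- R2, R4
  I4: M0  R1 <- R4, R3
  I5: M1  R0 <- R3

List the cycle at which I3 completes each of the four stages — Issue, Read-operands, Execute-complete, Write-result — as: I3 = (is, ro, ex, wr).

I3 = (11, 12, 14, 15)

  I1 | 1 | 2 | 4 | 5
  I2 | 6 | 7 | 9 | 10   struct: A1 busy until I1 writes@5
  I3 | 11 | 12 | 14 | 15   struct: A1 busy until I2 writes@10
  I4 | 12 | 13 | 18 | 19
  I5 | 16 | 17 | 22 | 23   WAW R0: wait I3 write@15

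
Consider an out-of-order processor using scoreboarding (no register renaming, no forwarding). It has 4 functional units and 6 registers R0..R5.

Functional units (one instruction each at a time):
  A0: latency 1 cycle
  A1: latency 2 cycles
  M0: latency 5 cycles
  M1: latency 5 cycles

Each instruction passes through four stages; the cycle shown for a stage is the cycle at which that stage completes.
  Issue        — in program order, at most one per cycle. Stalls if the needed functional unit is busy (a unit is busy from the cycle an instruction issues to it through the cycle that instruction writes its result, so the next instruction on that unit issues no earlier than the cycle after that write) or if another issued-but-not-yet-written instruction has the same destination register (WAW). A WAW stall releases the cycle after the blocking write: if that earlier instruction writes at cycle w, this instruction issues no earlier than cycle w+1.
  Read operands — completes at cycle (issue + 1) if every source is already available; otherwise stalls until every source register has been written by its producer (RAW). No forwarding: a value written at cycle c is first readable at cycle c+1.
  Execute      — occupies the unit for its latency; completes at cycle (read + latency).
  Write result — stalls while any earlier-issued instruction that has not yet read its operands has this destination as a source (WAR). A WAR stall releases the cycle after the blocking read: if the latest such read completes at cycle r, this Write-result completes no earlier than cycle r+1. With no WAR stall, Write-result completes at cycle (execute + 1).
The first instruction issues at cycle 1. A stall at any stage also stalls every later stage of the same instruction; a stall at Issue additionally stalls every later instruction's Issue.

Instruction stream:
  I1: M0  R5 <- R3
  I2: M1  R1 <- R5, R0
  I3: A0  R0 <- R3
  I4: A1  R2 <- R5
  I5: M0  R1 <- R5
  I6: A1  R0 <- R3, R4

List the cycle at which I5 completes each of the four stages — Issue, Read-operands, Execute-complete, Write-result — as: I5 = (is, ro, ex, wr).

t=1  I1 dispatched to M0
t=2  I1 operands ready · I2 dispatched to M1
t=3  I3 dispatched to A0
t=4  I3 operands ready · I4 dispatched to A1
t=5  I3 complete
t=7  I1 complete
t=8  R5←I1
t=9  I2 operands ready · I4 operands ready
t=10  R0←I3
t=11  I4 complete
t=12  R2←I4
t=14  I2 complete
t=15  R1←I2
t=16  I5 dispatched to M0
t=17  I5 operands ready · I6 dispatched to A1
t=18  I6 operands ready
t=20  I6 complete
t=21  R0←I6
t=22  I5 complete
t=23  R1←I5

I5 = (16, 17, 22, 23)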